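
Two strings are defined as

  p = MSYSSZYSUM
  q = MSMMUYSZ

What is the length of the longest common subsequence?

One common subsequence of length 5: M [1,1], S [2,2], Y [3,6], S [5,7], Z [6,8], and the DP table's final entry dp[10][8] is also 5, so no common subsequence is longer.

5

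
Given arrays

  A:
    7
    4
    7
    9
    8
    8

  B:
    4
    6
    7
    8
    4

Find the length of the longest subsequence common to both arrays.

One common subsequence of length 3: 4 [2,1], then 7 [3,3], then 8 [5,4]. The LCS DP gives dp[6][5] = 3, so this is optimal.

3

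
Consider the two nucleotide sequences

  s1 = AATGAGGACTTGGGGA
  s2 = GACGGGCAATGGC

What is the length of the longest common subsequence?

8

Pick A at s1[1]=s2[2]; then G at s1[4]=s2[4]; then G at s1[6]=s2[5]; then G at s1[7]=s2[6]; then A at s1[8]=s2[9]; then T at s1[11]=s2[10]; then G at s1[12]=s2[11]; then G at s1[13]=s2[12]; all 8 bases appear in both, in order. The LCS DP gives dp[16][13] = 8, so this is optimal.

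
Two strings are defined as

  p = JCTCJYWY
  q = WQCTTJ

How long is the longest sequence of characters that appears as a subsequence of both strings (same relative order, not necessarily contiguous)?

3

Match C (p #2, q #3), T (p #3, q #5), J (p #5, q #6) — 3 characters in the same relative order in both. Since dp[8][6] = 3, nothing longer is possible.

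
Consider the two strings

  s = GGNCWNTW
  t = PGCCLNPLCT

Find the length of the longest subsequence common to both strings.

4

Pick G at s[1]=t[2] → N at s[3]=t[6] → C at s[4]=t[9] → T at s[7]=t[10]; all 4 characters appear in both, in order, and the DP table's final entry dp[8][10] is also 4, so no common subsequence is longer.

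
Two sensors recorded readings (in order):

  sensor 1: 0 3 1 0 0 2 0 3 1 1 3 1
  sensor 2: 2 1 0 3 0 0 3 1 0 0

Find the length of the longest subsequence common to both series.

Pick 0 (sensor 1 #1, sensor 2 #3), then 3 (sensor 1 #2, sensor 2 #4), then 0 (sensor 1 #5, sensor 2 #5), then 0 (sensor 1 #7, sensor 2 #6), then 3 (sensor 1 #8, sensor 2 #7), then 1 (sensor 1 #9, sensor 2 #8); all 6 values appear in both, in order. The LCS DP gives dp[12][10] = 6, so this is optimal.

6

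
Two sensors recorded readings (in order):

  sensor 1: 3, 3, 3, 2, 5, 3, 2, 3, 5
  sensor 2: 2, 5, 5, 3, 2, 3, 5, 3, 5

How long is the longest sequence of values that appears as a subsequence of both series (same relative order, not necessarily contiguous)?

Taking 2 [4,1], then 5 [5,3], then 3 [6,4], then 2 [7,5], then 3 [8,8], then 5 [9,9] gives a common subsequence of length 6, and the DP table's final entry dp[9][9] is also 6, so no common subsequence is longer.

6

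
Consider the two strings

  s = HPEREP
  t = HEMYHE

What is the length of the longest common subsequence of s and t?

3

Taking H (s #1, t #1); then E (s #3, t #2); then E (s #5, t #6) gives a common subsequence of length 3, and the DP table's final entry dp[6][6] is also 3, so no common subsequence is longer.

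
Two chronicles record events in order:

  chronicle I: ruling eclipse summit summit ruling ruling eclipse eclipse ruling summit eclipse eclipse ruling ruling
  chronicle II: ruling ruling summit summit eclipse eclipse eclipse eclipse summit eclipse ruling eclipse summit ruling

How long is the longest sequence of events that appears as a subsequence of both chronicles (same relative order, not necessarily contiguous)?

Pick ruling [1,2]; then summit [3,3]; then summit [4,4]; then eclipse [7,7]; then eclipse [8,8]; then summit [10,9]; then eclipse [11,10]; then eclipse [12,12]; then ruling [14,14]; all 9 events appear in both, in order. The LCS DP gives dp[14][14] = 9, so this is optimal.

9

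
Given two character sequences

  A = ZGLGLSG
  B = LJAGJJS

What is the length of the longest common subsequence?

Let dp[i][j] be the LCS length of the first i characters of A and the first j characters of B. dp[i][j] = dp[i-1][j-1]+1 when the i-th and j-th characters match, else max(dp[i-1][j], dp[i][j-1]).
    ·  L  J  A  G  J  J  S
 ·  0  0  0  0  0  0  0  0
 Z  0  0  0  0  0  0  0  0
 G  0  0  0  0  1  1  1  1
 L  0  1  1  1  1  1  1  1
 G  0  1  1  1  2  2  2  2
 L  0  1  1  1  2  2  2  2
 S  0  1  1  1  2  2  2  3
 G  0  1  1  1  2  2  2  3
dp[7][7] = 3. One LCS (by backtracking along matches): LGS.

3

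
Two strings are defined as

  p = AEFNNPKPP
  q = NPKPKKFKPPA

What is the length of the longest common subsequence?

Match N [4,1] → P [6,4] → K [7,8] → P [8,9] → P [9,10] — 5 characters in the same relative order in both. dp[9][11] = 5 confirms this is the maximum.

5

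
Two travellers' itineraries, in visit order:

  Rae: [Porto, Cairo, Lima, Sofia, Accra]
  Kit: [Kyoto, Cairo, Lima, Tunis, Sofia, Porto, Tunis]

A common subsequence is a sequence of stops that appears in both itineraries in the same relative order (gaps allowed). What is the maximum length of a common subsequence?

3

Taking Cairo (Rae #2, Kit #2), Lima (Rae #3, Kit #3), Sofia (Rae #4, Kit #5) gives a common subsequence of length 3, and the DP table's final entry dp[5][7] is also 3, so no common subsequence is longer.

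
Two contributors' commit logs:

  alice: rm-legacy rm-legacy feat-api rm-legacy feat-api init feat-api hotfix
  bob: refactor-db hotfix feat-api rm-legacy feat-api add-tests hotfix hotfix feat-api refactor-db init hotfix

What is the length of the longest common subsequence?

5

Taking rm-legacy (alice #2, bob #4); then feat-api (alice #3, bob #5); then feat-api (alice #5, bob #9); then init (alice #6, bob #11); then hotfix (alice #8, bob #12) gives a common subsequence of length 5. dp[8][12] = 5 confirms this is the maximum.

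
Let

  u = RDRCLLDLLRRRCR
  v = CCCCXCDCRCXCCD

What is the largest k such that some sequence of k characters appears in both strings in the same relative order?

Taking D (u #2, v #7) → R (u #3, v #9) → C (u #4, v #13) → D (u #7, v #14) gives a common subsequence of length 4. The LCS DP gives dp[14][14] = 4, so this is optimal.

4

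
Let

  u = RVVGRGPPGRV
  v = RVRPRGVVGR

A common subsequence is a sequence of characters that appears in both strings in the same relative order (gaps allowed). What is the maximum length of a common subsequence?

6

Let dp[i][j] be the LCS length of the first i characters of u and the first j characters of v. dp[i][j] = dp[i-1][j-1]+1 when the i-th and j-th characters match, else max(dp[i-1][j], dp[i][j-1]).
    ·  R  V  R  P  R  G  V  V  G  R
 ·  0  0  0  0  0  0  0  0  0  0  0
 R  0  1  1  1  1  1  1  1  1  1  1
 V  0  1  2  2  2  2  2  2  2  2  2
 V  0  1  2  2  2  2  2  3  3  3  3
 G  0  1  2  2  2  2  3  3  3  4  4
 R  0  1  2  3  3  3  3  3  3  4  5
 G  0  1  2  3  3  3  4  4  4  4  5
 P  0  1  2  3  4  4  4  4  4  4  5
 P  0  1  2  3  4  4  4  4  4  4  5
 G  0  1  2  3  4  4  5  5  5  5  5
 R  0  1  2  3  4  5  5  5  5  5  6
 V  0  1  2  3  4  5  5  6  6  6  6
dp[11][10] = 6. One LCS (by backtracking along matches): RVRGGR.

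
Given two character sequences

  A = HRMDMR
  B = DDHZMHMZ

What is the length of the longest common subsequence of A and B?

Taking H (A #1, B #3), then M (A #3, B #5), then M (A #5, B #7) gives a common subsequence of length 3, and the DP table's final entry dp[6][8] is also 3, so no common subsequence is longer.

3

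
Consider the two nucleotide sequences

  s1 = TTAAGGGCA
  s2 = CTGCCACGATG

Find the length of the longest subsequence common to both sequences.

4

One common subsequence of length 4: T at s1[1]=s2[2] → A at s1[3]=s2[6] → A at s1[4]=s2[9] → G at s1[7]=s2[11]. dp[9][11] = 4 confirms this is the maximum.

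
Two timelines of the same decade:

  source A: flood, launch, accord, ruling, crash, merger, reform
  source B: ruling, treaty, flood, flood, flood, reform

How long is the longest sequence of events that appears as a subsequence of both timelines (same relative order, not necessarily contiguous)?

2

Match flood (source A #1, source B #5); then reform (source A #7, source B #6) — 2 events in the same relative order in both, and the DP table's final entry dp[7][6] is also 2, so no common subsequence is longer.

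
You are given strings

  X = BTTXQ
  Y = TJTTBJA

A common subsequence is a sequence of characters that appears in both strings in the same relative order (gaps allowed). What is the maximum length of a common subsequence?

Taking T [2,3]; then T [3,4] gives a common subsequence of length 2. dp[5][7] = 2 confirms this is the maximum.

2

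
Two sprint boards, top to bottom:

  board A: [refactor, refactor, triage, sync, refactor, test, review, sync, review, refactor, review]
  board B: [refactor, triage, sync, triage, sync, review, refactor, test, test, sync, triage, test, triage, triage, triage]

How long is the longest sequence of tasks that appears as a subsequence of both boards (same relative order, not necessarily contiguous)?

Taking refactor (board A #1, board B #1), then triage (board A #3, board B #4), then sync (board A #4, board B #5), then refactor (board A #5, board B #7), then test (board A #6, board B #9), then sync (board A #8, board B #10) gives a common subsequence of length 6. The LCS DP gives dp[11][15] = 6, so this is optimal.

6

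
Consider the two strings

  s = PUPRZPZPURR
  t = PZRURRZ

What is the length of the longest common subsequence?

5

Let dp[i][j] be the LCS length of the first i characters of s and the first j characters of t. dp[i][j] = dp[i-1][j-1]+1 when the i-th and j-th characters match, else max(dp[i-1][j], dp[i][j-1]).
    ·  P  Z  R  U  R  R  Z
 ·  0  0  0  0  0  0  0  0
 P  0  1  1  1  1  1  1  1
 U  0  1  1  1  2  2  2  2
 P  0  1  1  1  2  2  2  2
 R  0  1  1  2  2  3  3  3
 Z  0  1  2  2  2  3  3  4
 P  0  1  2  2  2  3  3  4
 Z  0  1  2  2  2  3  3  4
 P  0  1  2  2  2  3  3  4
 U  0  1  2  2  3  3  3  4
 R  0  1  2  3  3  4  4  4
 R  0  1  2  3  3  4  5  5
dp[11][7] = 5. One LCS (by backtracking along matches): PRURR.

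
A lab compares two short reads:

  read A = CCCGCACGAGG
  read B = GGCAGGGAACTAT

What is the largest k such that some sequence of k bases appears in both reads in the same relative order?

One common subsequence of length 6: G [4,2]; then C [5,3]; then A [6,4]; then G [8,5]; then G [10,6]; then G [11,7], and the DP table's final entry dp[11][13] is also 6, so no common subsequence is longer.

6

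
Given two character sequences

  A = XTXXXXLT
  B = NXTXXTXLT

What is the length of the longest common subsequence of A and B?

Match X (A #1, B #2), then T (A #2, B #3), then X (A #3, B #4), then X (A #4, B #5), then X (A #6, B #7), then L (A #7, B #8), then T (A #8, B #9) — 7 characters in the same relative order in both. The LCS DP gives dp[8][9] = 7, so this is optimal.

7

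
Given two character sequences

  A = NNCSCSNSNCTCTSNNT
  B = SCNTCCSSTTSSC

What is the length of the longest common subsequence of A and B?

8

Match N at A[1]=B[3], C at A[3]=B[5], C at A[5]=B[6], S at A[6]=B[7], S at A[8]=B[8], T at A[11]=B[9], T at A[13]=B[10], S at A[14]=B[12] — 8 characters in the same relative order in both. The LCS DP gives dp[17][13] = 8, so this is optimal.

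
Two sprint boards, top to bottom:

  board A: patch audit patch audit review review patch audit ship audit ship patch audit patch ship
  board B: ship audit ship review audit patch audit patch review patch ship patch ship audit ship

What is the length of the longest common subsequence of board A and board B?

9

Taking patch at board A[1]=board B[6]; then audit at board A[2]=board B[7]; then patch at board A[3]=board B[8]; then review at board A[6]=board B[9]; then patch at board A[7]=board B[10]; then ship at board A[9]=board B[11]; then ship at board A[11]=board B[13]; then audit at board A[13]=board B[14]; then ship at board A[15]=board B[15] gives a common subsequence of length 9. The LCS DP gives dp[15][15] = 9, so this is optimal.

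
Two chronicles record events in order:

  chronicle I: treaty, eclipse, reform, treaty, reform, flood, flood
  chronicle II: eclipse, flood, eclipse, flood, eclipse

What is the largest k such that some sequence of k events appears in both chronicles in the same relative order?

Match eclipse [2,1], then flood [6,2], then flood [7,4] — 3 events in the same relative order in both. The LCS DP gives dp[7][5] = 3, so this is optimal.

3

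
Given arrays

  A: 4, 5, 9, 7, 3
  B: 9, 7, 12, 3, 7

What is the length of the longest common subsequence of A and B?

Let dp[i][j] be the LCS length of the first i values of A and the first j values of B. dp[i][j] = dp[i-1][j-1]+1 when the i-th and j-th values match, else max(dp[i-1][j], dp[i][j-1]).
    ·  9  7 12  3  7
 ·  0  0  0  0  0  0
 4  0  0  0  0  0  0
 5  0  0  0  0  0  0
 9  0  1  1  1  1  1
 7  0  1  2  2  2  2
 3  0  1  2  2  3  3
dp[5][5] = 3. One LCS (by backtracking along matches): 9, 7, 3.

3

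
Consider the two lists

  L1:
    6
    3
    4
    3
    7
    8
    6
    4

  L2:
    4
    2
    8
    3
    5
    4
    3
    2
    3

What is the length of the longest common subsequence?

Let dp[i][j] be the LCS length of the first i values of L1 and the first j values of L2. dp[i][j] = dp[i-1][j-1]+1 when the i-th and j-th values match, else max(dp[i-1][j], dp[i][j-1]).
    ·  4  2  8  3  5  4  3  2  3
 ·  0  0  0  0  0  0  0  0  0  0
 6  0  0  0  0  0  0  0  0  0  0
 3  0  0  0  0  1  1  1  1  1  1
 4  0  1  1  1  1  1  2  2  2  2
 3  0  1  1  1  2  2  2  3  3  3
 7  0  1  1  1  2  2  2  3  3  3
 8  0  1  1  2  2  2  2  3  3  3
 6  0  1  1  2  2  2  2  3  3  3
 4  0  1  1  2  2  2  3  3  3  3
dp[8][9] = 3. One LCS (by backtracking along matches): 3, 4, 3.

3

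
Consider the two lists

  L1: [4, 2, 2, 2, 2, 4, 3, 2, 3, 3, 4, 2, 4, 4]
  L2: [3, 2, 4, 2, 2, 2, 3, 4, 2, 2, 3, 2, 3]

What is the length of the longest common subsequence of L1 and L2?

Taking 4 [1,3]; then 2 [2,5]; then 2 [3,6]; then 2 [4,9]; then 2 [5,10]; then 3 [7,11]; then 2 [8,12]; then 3 [10,13] gives a common subsequence of length 8. The LCS DP gives dp[14][13] = 8, so this is optimal.

8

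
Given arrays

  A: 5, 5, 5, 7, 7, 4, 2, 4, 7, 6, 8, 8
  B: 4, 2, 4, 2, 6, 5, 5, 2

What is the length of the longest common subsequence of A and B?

Let dp[i][j] be the LCS length of the first i values of A and the first j values of B. dp[i][j] = dp[i-1][j-1]+1 when the i-th and j-th values match, else max(dp[i-1][j], dp[i][j-1]).
    ·  4  2  4  2  6  5  5  2
 ·  0  0  0  0  0  0  0  0  0
 5  0  0  0  0  0  0  1  1  1
 5  0  0  0  0  0  0  1  2  2
 5  0  0  0  0  0  0  1  2  2
 7  0  0  0  0  0  0  1  2  2
 7  0  0  0  0  0  0  1  2  2
 4  0  1  1  1  1  1  1  2  2
 2  0  1  2  2  2  2  2  2  3
 4  0  1  2  3  3  3  3  3  3
 7  0  1  2  3  3  3  3  3  3
 6  0  1  2  3  3  4  4  4  4
 8  0  1  2  3  3  4  4  4  4
 8  0  1  2  3  3  4  4  4  4
dp[12][8] = 4. One LCS (by backtracking along matches): 4, 2, 4, 6.

4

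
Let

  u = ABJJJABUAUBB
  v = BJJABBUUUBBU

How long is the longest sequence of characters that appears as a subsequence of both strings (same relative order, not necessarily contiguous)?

One common subsequence of length 9: B (u #2, v #1), then J (u #4, v #2), then J (u #5, v #3), then A (u #6, v #4), then B (u #7, v #6), then U (u #8, v #8), then U (u #10, v #9), then B (u #11, v #10), then B (u #12, v #11). The LCS DP gives dp[12][12] = 9, so this is optimal.

9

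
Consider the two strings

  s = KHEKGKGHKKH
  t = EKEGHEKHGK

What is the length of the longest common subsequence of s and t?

Let dp[i][j] be the LCS length of the first i characters of s and the first j characters of t. dp[i][j] = dp[i-1][j-1]+1 when the i-th and j-th characters match, else max(dp[i-1][j], dp[i][j-1]).
    ·  E  K  E  G  H  E  K  H  G  K
 ·  0  0  0  0  0  0  0  0  0  0  0
 K  0  0  1  1  1  1  1  1  1  1  1
 H  0  0  1  1  1  2  2  2  2  2  2
 E  0  1  1  2  2  2  3  3  3  3  3
 K  0  1  2  2  2  2  3  4  4  4  4
 G  0  1  2  2  3  3  3  4  4  5  5
 K  0  1  2  2  3  3  3  4  4  5  6
 G  0  1  2  2  3  3  3  4  4  5  6
 H  0  1  2  2  3  4  4  4  5  5  6
 K  0  1  2  2  3  4  4  5  5  5  6
 K  0  1  2  2  3  4  4  5  5  5  6
 H  0  1  2  2  3  4  4  5  6  6  6
dp[11][10] = 6. One LCS (by backtracking along matches): KHEKGK.

6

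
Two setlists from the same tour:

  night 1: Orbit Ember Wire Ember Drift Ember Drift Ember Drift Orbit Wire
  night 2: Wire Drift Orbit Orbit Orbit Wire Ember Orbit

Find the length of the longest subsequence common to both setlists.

Pick Orbit [1,5] → Wire [3,6] → Ember [8,7] → Orbit [10,8]; all 4 songs appear in both, in order. dp[11][8] = 4 confirms this is the maximum.

4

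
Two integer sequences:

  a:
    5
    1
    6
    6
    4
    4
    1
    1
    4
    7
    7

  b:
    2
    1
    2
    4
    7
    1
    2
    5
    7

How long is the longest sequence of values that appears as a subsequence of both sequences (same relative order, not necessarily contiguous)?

4

Let dp[i][j] be the LCS length of the first i values of a and the first j values of b. dp[i][j] = dp[i-1][j-1]+1 when the i-th and j-th values match, else max(dp[i-1][j], dp[i][j-1]).
    ·  2  1  2  4  7  1  2  5  7
 ·  0  0  0  0  0  0  0  0  0  0
 5  0  0  0  0  0  0  0  0  1  1
 1  0  0  1  1  1  1  1  1  1  1
 6  0  0  1  1  1  1  1  1  1  1
 6  0  0  1  1  1  1  1  1  1  1
 4  0  0  1  1  2  2  2  2  2  2
 4  0  0  1  1  2  2  2  2  2  2
 1  0  0  1  1  2  2  3  3  3  3
 1  0  0  1  1  2  2  3  3  3  3
 4  0  0  1  1  2  2  3  3  3  3
 7  0  0  1  1  2  3  3  3  3  4
 7  0  0  1  1  2  3  3  3  3  4
dp[11][9] = 4. One LCS (by backtracking along matches): 1, 4, 1, 7.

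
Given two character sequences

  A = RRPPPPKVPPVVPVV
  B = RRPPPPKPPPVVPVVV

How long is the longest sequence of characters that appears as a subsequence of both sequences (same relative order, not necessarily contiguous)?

One common subsequence of length 14: R (A #1, B #1), R (A #2, B #2), P (A #3, B #3), P (A #4, B #4), P (A #5, B #5), P (A #6, B #6), K (A #7, B #7), P (A #9, B #9), P (A #10, B #10), V (A #11, B #11), V (A #12, B #12), P (A #13, B #13), V (A #14, B #15), V (A #15, B #16). Since dp[15][16] = 14, nothing longer is possible.

14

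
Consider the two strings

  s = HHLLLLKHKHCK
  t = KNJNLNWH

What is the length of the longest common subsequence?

2

Match L at s[3]=t[5], then H at s[10]=t[8] — 2 characters in the same relative order in both. Since dp[12][8] = 2, nothing longer is possible.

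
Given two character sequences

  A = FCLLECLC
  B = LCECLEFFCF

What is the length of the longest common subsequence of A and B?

5

Taking C at A[2]=B[2], then E at A[5]=B[3], then C at A[6]=B[4], then L at A[7]=B[5], then C at A[8]=B[9] gives a common subsequence of length 5, and the DP table's final entry dp[8][10] is also 5, so no common subsequence is longer.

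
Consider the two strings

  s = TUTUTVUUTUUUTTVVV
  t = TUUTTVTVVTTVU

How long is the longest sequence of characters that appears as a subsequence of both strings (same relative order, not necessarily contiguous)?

9

Pick T (s #1, t #1), U (s #2, t #3), T (s #3, t #4), T (s #5, t #5), V (s #6, t #6), T (s #9, t #7), T (s #13, t #10), T (s #14, t #11), V (s #15, t #12); all 9 characters appear in both, in order. Since dp[17][13] = 9, nothing longer is possible.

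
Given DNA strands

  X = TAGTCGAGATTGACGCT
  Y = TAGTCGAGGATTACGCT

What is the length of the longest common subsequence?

One common subsequence of length 16: T (X #1, Y #1), A (X #2, Y #2), G (X #3, Y #3), T (X #4, Y #4), C (X #5, Y #5), G (X #6, Y #6), A (X #7, Y #7), G (X #8, Y #9), A (X #9, Y #10), T (X #10, Y #11), T (X #11, Y #12), A (X #13, Y #13), C (X #14, Y #14), G (X #15, Y #15), C (X #16, Y #16), T (X #17, Y #17). dp[17][17] = 16 confirms this is the maximum.

16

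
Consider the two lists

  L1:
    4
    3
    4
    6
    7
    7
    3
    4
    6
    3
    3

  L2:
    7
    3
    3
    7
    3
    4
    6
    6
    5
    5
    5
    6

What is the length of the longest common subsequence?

Match 3 [2,3], then 7 [6,4], then 3 [7,5], then 4 [8,6], then 6 [9,12] — 5 values in the same relative order in both, and the DP table's final entry dp[11][12] is also 5, so no common subsequence is longer.

5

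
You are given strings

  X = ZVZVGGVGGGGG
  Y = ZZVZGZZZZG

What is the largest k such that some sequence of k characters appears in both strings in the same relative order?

One common subsequence of length 5: Z (X #1, Y #2), then V (X #2, Y #3), then Z (X #3, Y #4), then G (X #5, Y #5), then G (X #12, Y #10). dp[12][10] = 5 confirms this is the maximum.

5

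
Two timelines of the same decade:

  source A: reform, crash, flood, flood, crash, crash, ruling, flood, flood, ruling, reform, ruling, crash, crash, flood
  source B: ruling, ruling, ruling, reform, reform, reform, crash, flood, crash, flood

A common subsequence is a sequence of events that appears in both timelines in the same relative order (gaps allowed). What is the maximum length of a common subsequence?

Pick ruling [7,2] → ruling [10,3] → reform [11,6] → crash [13,7] → crash [14,9] → flood [15,10]; all 6 events appear in both, in order. The LCS DP gives dp[15][10] = 6, so this is optimal.

6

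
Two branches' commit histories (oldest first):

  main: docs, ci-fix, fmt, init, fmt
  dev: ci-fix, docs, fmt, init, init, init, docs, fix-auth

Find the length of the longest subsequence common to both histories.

Match docs (main #1, dev #2), fmt (main #3, dev #3), init (main #4, dev #6) — 3 commits in the same relative order in both. Since dp[5][8] = 3, nothing longer is possible.

3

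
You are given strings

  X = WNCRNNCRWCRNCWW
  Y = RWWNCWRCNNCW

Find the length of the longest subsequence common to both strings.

8

One common subsequence of length 8: W [1,3], then N [2,4], then C [3,5], then R [4,7], then N [6,9], then N [12,10], then C [13,11], then W [15,12]. The LCS DP gives dp[15][12] = 8, so this is optimal.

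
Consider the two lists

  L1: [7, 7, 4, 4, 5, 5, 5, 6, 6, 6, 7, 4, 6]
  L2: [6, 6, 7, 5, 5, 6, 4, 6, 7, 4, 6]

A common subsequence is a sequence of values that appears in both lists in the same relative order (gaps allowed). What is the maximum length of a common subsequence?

Pick 7 (L1 #2, L2 #3), then 5 (L1 #6, L2 #4), then 5 (L1 #7, L2 #5), then 6 (L1 #8, L2 #6), then 6 (L1 #10, L2 #8), then 7 (L1 #11, L2 #9), then 4 (L1 #12, L2 #10), then 6 (L1 #13, L2 #11); all 8 values appear in both, in order, and the DP table's final entry dp[13][11] is also 8, so no common subsequence is longer.

8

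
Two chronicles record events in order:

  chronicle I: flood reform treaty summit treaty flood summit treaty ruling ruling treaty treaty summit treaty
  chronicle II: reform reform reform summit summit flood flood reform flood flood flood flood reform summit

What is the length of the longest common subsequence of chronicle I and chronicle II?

4

Pick flood at chronicle I[1]=chronicle II[7], reform at chronicle I[2]=chronicle II[8], flood at chronicle I[6]=chronicle II[12], summit at chronicle I[13]=chronicle II[14]; all 4 events appear in both, in order. The LCS DP gives dp[14][14] = 4, so this is optimal.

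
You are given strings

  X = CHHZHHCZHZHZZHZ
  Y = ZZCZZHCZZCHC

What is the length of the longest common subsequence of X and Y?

8

One common subsequence of length 8: Z (X #4, Y #2) → C (X #7, Y #3) → Z (X #8, Y #4) → Z (X #10, Y #5) → H (X #11, Y #6) → Z (X #12, Y #8) → Z (X #13, Y #9) → H (X #14, Y #11). dp[15][12] = 8 confirms this is the maximum.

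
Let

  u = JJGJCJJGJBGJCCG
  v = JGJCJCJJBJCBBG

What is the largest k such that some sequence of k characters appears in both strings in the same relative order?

Taking J at u[2]=v[1], G at u[3]=v[2], J at u[4]=v[3], C at u[5]=v[4], J at u[6]=v[5], J at u[7]=v[7], J at u[9]=v[8], B at u[10]=v[9], J at u[12]=v[10], C at u[13]=v[11], G at u[15]=v[14] gives a common subsequence of length 11. Since dp[15][14] = 11, nothing longer is possible.

11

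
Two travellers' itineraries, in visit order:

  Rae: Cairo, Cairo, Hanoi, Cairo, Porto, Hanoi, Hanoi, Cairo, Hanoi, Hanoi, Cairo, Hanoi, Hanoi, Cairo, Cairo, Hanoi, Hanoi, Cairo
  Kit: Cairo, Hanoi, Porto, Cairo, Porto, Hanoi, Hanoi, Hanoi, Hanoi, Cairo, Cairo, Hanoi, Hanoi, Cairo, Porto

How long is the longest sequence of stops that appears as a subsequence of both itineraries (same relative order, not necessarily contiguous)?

13

One common subsequence of length 13: Cairo (Rae #2, Kit #1), then Hanoi (Rae #3, Kit #2), then Cairo (Rae #4, Kit #4), then Porto (Rae #5, Kit #5), then Hanoi (Rae #9, Kit #6), then Hanoi (Rae #10, Kit #7), then Hanoi (Rae #12, Kit #8), then Hanoi (Rae #13, Kit #9), then Cairo (Rae #14, Kit #10), then Cairo (Rae #15, Kit #11), then Hanoi (Rae #16, Kit #12), then Hanoi (Rae #17, Kit #13), then Cairo (Rae #18, Kit #14), and the DP table's final entry dp[18][15] is also 13, so no common subsequence is longer.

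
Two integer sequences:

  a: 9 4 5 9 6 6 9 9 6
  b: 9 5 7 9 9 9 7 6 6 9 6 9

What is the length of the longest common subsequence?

7

Match 9 at a[1]=b[1]; then 5 at a[3]=b[2]; then 9 at a[4]=b[6]; then 6 at a[5]=b[8]; then 6 at a[6]=b[9]; then 9 at a[7]=b[10]; then 9 at a[8]=b[12] — 7 values in the same relative order in both. dp[9][12] = 7 confirms this is the maximum.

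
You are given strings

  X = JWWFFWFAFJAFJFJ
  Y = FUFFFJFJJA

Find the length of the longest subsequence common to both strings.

8

Let dp[i][j] be the LCS length of the first i characters of X and the first j characters of Y. dp[i][j] = dp[i-1][j-1]+1 when the i-th and j-th characters match, else max(dp[i-1][j], dp[i][j-1]).
    ·  F  U  F  F  F  J  F  J  J  A
 ·  0  0  0  0  0  0  0  0  0  0  0
 J  0  0  0  0  0  0  1  1  1  1  1
 W  0  0  0  0  0  0  1  1  1  1  1
 W  0  0  0  0  0  0  1  1  1  1  1
 F  0  1  1  1  1  1  1  2  2  2  2
 F  0  1  1  2  2  2  2  2  2  2  2
 W  0  1  1  2  2  2  2  2  2  2  2
 F  0  1  1  2  3  3  3  3  3  3  3
 A  0  1  1  2  3  3  3  3  3  3  4
 F  0  1  1  2  3  4  4  4  4  4  4
 J  0  1  1  2  3  4  5  5  5  5  5
 A  0  1  1  2  3  4  5  5  5  5  6
 F  0  1  1  2  3  4  5  6  6  6  6
 J  0  1  1  2  3  4  5  6  7  7  7
 F  0  1  1  2  3  4  5  6  7  7  7
 J  0  1  1  2  3  4  5  6  7  8  8
dp[15][10] = 8. One LCS (by backtracking along matches): FFFFJFJJ.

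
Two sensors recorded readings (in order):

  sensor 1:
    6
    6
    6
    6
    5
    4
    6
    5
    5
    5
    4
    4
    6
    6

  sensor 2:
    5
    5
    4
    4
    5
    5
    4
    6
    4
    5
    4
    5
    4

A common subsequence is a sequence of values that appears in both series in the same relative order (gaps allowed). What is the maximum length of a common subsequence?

7

Taking 5 [5,2], then 4 [6,4], then 5 [8,5], then 5 [9,6], then 5 [10,10], then 4 [11,11], then 4 [12,13] gives a common subsequence of length 7, and the DP table's final entry dp[14][13] is also 7, so no common subsequence is longer.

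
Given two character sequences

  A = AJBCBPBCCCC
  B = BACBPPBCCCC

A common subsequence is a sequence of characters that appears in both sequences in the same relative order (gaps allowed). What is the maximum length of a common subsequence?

9

Taking A [1,2]; then C [4,3]; then B [5,4]; then P [6,6]; then B [7,7]; then C [8,8]; then C [9,9]; then C [10,10]; then C [11,11] gives a common subsequence of length 9. Since dp[11][11] = 9, nothing longer is possible.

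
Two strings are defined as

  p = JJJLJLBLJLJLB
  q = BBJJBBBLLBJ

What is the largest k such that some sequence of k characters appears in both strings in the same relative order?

6

One common subsequence of length 6: J at p[1]=q[3]; then J at p[2]=q[4]; then L at p[4]=q[8]; then L at p[6]=q[9]; then B at p[7]=q[10]; then J at p[11]=q[11], and the DP table's final entry dp[13][11] is also 6, so no common subsequence is longer.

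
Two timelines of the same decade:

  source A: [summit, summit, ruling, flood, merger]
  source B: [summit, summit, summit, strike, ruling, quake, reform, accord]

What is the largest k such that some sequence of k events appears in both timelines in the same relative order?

3

Match summit at source A[1]=source B[2] → summit at source A[2]=source B[3] → ruling at source A[3]=source B[5] — 3 events in the same relative order in both. The LCS DP gives dp[5][8] = 3, so this is optimal.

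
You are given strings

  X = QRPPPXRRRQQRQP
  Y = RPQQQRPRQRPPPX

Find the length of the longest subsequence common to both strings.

7

Taking Q [1,5]; then R [2,6]; then P [5,7]; then R [9,8]; then Q [11,9]; then R [12,10]; then P [14,13] gives a common subsequence of length 7. dp[14][14] = 7 confirms this is the maximum.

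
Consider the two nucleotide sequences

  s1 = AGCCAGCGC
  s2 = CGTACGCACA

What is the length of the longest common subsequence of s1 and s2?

Pick A (s1 #1, s2 #4) → G (s1 #2, s2 #6) → C (s1 #3, s2 #7) → C (s1 #4, s2 #9) → A (s1 #5, s2 #10); all 5 bases appear in both, in order. The LCS DP gives dp[9][10] = 5, so this is optimal.

5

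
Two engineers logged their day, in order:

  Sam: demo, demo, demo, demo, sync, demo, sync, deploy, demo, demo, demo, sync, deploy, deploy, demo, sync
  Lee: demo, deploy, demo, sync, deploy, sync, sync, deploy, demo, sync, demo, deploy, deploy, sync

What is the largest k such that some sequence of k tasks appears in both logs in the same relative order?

One common subsequence of length 10: demo [1,1] → demo [2,3] → sync [5,6] → sync [7,7] → deploy [8,8] → demo [9,9] → demo [11,11] → deploy [13,12] → deploy [14,13] → sync [16,14], and the DP table's final entry dp[16][14] is also 10, so no common subsequence is longer.

10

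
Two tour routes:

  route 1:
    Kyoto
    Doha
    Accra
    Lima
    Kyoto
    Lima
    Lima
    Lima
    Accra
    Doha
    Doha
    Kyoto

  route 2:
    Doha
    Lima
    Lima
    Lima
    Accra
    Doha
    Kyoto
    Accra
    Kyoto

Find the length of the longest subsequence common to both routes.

7

Match Doha (route 1 #2, route 2 #1) → Lima (route 1 #6, route 2 #2) → Lima (route 1 #7, route 2 #3) → Lima (route 1 #8, route 2 #4) → Accra (route 1 #9, route 2 #5) → Doha (route 1 #10, route 2 #6) → Kyoto (route 1 #12, route 2 #9) — 7 stops in the same relative order in both. Since dp[12][9] = 7, nothing longer is possible.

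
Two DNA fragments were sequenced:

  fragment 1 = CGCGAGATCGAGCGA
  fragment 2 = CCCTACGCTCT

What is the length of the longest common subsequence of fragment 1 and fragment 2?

6

One common subsequence of length 6: C at fragment 1[1]=fragment 2[2]; then C at fragment 1[3]=fragment 2[3]; then A at fragment 1[5]=fragment 2[5]; then G at fragment 1[6]=fragment 2[7]; then T at fragment 1[8]=fragment 2[9]; then C at fragment 1[9]=fragment 2[10]. The LCS DP gives dp[15][11] = 6, so this is optimal.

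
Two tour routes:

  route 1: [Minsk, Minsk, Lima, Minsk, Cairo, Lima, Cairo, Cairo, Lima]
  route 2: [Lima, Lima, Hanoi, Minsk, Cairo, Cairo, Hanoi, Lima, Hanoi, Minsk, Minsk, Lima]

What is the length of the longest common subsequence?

5

Taking Lima (route 1 #3, route 2 #2) → Minsk (route 1 #4, route 2 #4) → Cairo (route 1 #5, route 2 #6) → Lima (route 1 #6, route 2 #8) → Lima (route 1 #9, route 2 #12) gives a common subsequence of length 5, and the DP table's final entry dp[9][12] is also 5, so no common subsequence is longer.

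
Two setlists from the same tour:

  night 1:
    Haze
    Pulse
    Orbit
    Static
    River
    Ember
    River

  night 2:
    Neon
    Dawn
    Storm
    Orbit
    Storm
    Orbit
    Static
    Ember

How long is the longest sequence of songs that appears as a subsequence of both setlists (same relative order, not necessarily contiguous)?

3

Match Orbit at night 1[3]=night 2[6]; then Static at night 1[4]=night 2[7]; then Ember at night 1[6]=night 2[8] — 3 songs in the same relative order in both, and the DP table's final entry dp[7][8] is also 3, so no common subsequence is longer.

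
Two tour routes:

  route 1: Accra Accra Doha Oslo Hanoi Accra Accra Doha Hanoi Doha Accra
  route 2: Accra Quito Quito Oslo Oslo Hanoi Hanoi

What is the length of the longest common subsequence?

Pick Accra at route 1[1]=route 2[1] → Oslo at route 1[4]=route 2[5] → Hanoi at route 1[5]=route 2[6] → Hanoi at route 1[9]=route 2[7]; all 4 stops appear in both, in order. The LCS DP gives dp[11][7] = 4, so this is optimal.

4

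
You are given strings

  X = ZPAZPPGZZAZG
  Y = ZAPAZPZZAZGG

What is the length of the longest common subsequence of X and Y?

10

Pick Z (X #1, Y #1); then P (X #2, Y #3); then A (X #3, Y #4); then Z (X #4, Y #5); then P (X #6, Y #6); then Z (X #8, Y #7); then Z (X #9, Y #8); then A (X #10, Y #9); then Z (X #11, Y #10); then G (X #12, Y #12); all 10 characters appear in both, in order. The LCS DP gives dp[12][12] = 10, so this is optimal.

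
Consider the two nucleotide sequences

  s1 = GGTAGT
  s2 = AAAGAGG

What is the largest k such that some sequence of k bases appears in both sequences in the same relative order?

Match G (s1 #1, s2 #4); then G (s1 #2, s2 #6); then G (s1 #5, s2 #7) — 3 bases in the same relative order in both, and the DP table's final entry dp[6][7] is also 3, so no common subsequence is longer.

3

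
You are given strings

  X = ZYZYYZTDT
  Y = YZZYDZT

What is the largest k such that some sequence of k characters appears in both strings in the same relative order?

5

Let dp[i][j] be the LCS length of the first i characters of X and the first j characters of Y. dp[i][j] = dp[i-1][j-1]+1 when the i-th and j-th characters match, else max(dp[i-1][j], dp[i][j-1]).
    ·  Y  Z  Z  Y  D  Z  T
 ·  0  0  0  0  0  0  0  0
 Z  0  0  1  1  1  1  1  1
 Y  0  1  1  1  2  2  2  2
 Z  0  1  2  2  2  2  3  3
 Y  0  1  2  2  3  3  3  3
 Y  0  1  2  2  3  3  3  3
 Z  0  1  2  3  3  3  4  4
 T  0  1  2  3  3  3  4  5
 D  0  1  2  3  3  4  4  5
 T  0  1  2  3  3  4  4  5
dp[9][7] = 5. One LCS (by backtracking along matches): ZZYZT.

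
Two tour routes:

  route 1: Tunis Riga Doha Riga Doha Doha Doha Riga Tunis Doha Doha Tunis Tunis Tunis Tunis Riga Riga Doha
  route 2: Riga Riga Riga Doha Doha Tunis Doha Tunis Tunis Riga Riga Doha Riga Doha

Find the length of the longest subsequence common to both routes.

Taking Riga at route 1[2]=route 2[2]; then Riga at route 1[4]=route 2[3]; then Doha at route 1[6]=route 2[4]; then Doha at route 1[7]=route 2[5]; then Tunis at route 1[9]=route 2[6]; then Doha at route 1[11]=route 2[7]; then Tunis at route 1[12]=route 2[8]; then Tunis at route 1[13]=route 2[9]; then Riga at route 1[16]=route 2[11]; then Riga at route 1[17]=route 2[13]; then Doha at route 1[18]=route 2[14] gives a common subsequence of length 11. Since dp[18][14] = 11, nothing longer is possible.

11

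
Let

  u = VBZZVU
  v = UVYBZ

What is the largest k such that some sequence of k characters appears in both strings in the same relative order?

One common subsequence of length 3: V [1,2]; then B [2,4]; then Z [4,5], and the DP table's final entry dp[6][5] is also 3, so no common subsequence is longer.

3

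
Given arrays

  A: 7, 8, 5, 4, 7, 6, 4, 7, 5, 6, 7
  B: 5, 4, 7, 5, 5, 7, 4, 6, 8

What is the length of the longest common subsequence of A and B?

Pick 7 [1,3] → 5 [3,5] → 7 [5,6] → 4 [7,7] → 6 [10,8]; all 5 values appear in both, in order. dp[11][9] = 5 confirms this is the maximum.

5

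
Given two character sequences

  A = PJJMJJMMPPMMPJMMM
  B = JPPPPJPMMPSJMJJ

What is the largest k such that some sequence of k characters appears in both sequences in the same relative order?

8

One common subsequence of length 8: P [1,5] → J [6,6] → P [10,7] → M [11,8] → M [12,9] → P [13,10] → J [14,12] → M [15,13], and the DP table's final entry dp[17][15] is also 8, so no common subsequence is longer.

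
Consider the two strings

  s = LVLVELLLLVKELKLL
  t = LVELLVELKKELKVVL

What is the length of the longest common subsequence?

Taking L (s #1, t #1) → V (s #2, t #2) → L (s #3, t #5) → V (s #4, t #6) → E (s #5, t #7) → L (s #6, t #8) → K (s #11, t #10) → E (s #12, t #11) → L (s #13, t #12) → K (s #14, t #13) → L (s #16, t #16) gives a common subsequence of length 11, and the DP table's final entry dp[16][16] is also 11, so no common subsequence is longer.

11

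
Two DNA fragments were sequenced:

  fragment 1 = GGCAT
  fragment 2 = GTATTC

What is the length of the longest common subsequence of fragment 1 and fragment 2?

3

One common subsequence of length 3: G [1,1], then A [4,3], then T [5,5]. dp[5][6] = 3 confirms this is the maximum.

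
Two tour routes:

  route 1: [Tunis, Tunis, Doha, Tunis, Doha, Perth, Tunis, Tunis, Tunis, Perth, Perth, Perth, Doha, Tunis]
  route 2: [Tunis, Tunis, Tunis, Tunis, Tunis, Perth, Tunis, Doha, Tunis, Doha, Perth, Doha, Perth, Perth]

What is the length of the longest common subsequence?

Pick Tunis (route 1 #1, route 2 #3); then Tunis (route 1 #2, route 2 #4); then Tunis (route 1 #4, route 2 #5); then Perth (route 1 #6, route 2 #6); then Tunis (route 1 #7, route 2 #7); then Tunis (route 1 #8, route 2 #9); then Perth (route 1 #10, route 2 #11); then Perth (route 1 #11, route 2 #13); then Perth (route 1 #12, route 2 #14); all 9 stops appear in both, in order. dp[14][14] = 9 confirms this is the maximum.

9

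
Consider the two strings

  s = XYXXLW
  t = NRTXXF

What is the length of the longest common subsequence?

2

Let dp[i][j] be the LCS length of the first i characters of s and the first j characters of t. dp[i][j] = dp[i-1][j-1]+1 when the i-th and j-th characters match, else max(dp[i-1][j], dp[i][j-1]).
    ·  N  R  T  X  X  F
 ·  0  0  0  0  0  0  0
 X  0  0  0  0  1  1  1
 Y  0  0  0  0  1  1  1
 X  0  0  0  0  1  2  2
 X  0  0  0  0  1  2  2
 L  0  0  0  0  1  2  2
 W  0  0  0  0  1  2  2
dp[6][6] = 2. One LCS (by backtracking along matches): XX.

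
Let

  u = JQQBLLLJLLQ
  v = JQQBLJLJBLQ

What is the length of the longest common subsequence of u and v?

9

One common subsequence of length 9: J [1,1]; then Q [2,2]; then Q [3,3]; then B [4,4]; then L [5,5]; then L [7,7]; then J [8,8]; then L [10,10]; then Q [11,11]. The LCS DP gives dp[11][11] = 9, so this is optimal.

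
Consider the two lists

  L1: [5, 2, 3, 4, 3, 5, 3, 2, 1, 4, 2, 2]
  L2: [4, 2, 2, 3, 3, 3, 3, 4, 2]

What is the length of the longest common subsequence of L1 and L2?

Let dp[i][j] be the LCS length of the first i values of L1 and the first j values of L2. dp[i][j] = dp[i-1][j-1]+1 when the i-th and j-th values match, else max(dp[i-1][j], dp[i][j-1]).
    ·  4  2  2  3  3  3  3  4  2
 ·  0  0  0  0  0  0  0  0  0  0
 5  0  0  0  0  0  0  0  0  0  0
 2  0  0  1  1  1  1  1  1  1  1
 3  0  0  1  1  2  2  2  2  2  2
 4  0  1  1  1  2  2  2  2  3  3
 3  0  1  1  1  2  3  3  3  3  3
 5  0  1  1  1  2  3  3  3  3  3
 3  0  1  1  1  2  3  4  4  4  4
 2  0  1  2  2  2  3  4  4  4  5
 1  0  1  2  2  2  3  4  4  4  5
 4  0  1  2  2  2  3  4  4  5  5
 2  0  1  2  3  3  3  4  4  5  6
 2  0  1  2  3  3  3  4  4  5  6
dp[12][9] = 6. One LCS (by backtracking along matches): 2, 3, 3, 3, 4, 2.

6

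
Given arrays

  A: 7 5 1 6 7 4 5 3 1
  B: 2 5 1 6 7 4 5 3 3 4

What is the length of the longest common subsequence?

7

Let dp[i][j] be the LCS length of the first i values of A and the first j values of B. dp[i][j] = dp[i-1][j-1]+1 when the i-th and j-th values match, else max(dp[i-1][j], dp[i][j-1]).
    ·  2  5  1  6  7  4  5  3  3  4
 ·  0  0  0  0  0  0  0  0  0  0  0
 7  0  0  0  0  0  1  1  1  1  1  1
 5  0  0  1  1  1  1  1  2  2  2  2
 1  0  0  1  2  2  2  2  2  2  2  2
 6  0  0  1  2  3  3  3  3  3  3  3
 7  0  0  1  2  3  4  4  4  4  4  4
 4  0  0  1  2  3  4  5  5  5  5  5
 5  0  0  1  2  3  4  5  6  6  6  6
 3  0  0  1  2  3  4  5  6  7  7  7
 1  0  0  1  2  3  4  5  6  7  7  7
dp[9][10] = 7. One LCS (by backtracking along matches): 5, 1, 6, 7, 4, 5, 3.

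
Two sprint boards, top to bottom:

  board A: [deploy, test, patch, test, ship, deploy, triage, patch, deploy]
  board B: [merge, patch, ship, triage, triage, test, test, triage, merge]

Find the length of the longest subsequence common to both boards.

3

Pick test (board A #2, board B #6); then test (board A #4, board B #7); then triage (board A #7, board B #8); all 3 tasks appear in both, in order. dp[9][9] = 3 confirms this is the maximum.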